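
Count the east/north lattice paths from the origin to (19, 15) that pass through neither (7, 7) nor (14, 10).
Number of paths = 1033185648

Inclusion–exclusion. Total paths: C(34, 19) = 1855967520. Through P₁: C(14, 7)·C(20, 12) = 432329040. Through P₂: C(24, 14)·C(10, 5) = 494236512. Since P₁ is strictly southwest of P₂, a monotone path through both must visit P₁ then P₂; paths through both = C(14, 7)·C(10, 7)·C(10, 5) = 103783680. Avoid both = 1855967520 − 432329040 − 494236512 + 103783680 = 1033185648.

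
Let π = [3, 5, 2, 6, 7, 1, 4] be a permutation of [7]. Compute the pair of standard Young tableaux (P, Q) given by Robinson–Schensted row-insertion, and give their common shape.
P = [1, 4, 6, 7] / [2, 5] / [3];  Q = [1, 2, 4, 5] / [3, 7] / [6];  common shape = (4, 2, 1)

Row-insert the values π_1, π_2, … into P one at a time, bumping the leftmost entry strictly greater than the inserted value down to the next row. The recording tableau Q records, in position (i, j), the step at which that cell was added to P.
  Insert 3 (step 1): P = [3];  Q = [1]
  Insert 5 (step 2): P = [3, 5];  Q = [1, 2]
  Insert 2 (step 3): P = [2, 5] / [3];  Q = [1, 2] / [3]
  Insert 6 (step 4): P = [2, 5, 6] / [3];  Q = [1, 2, 4] / [3]
  Insert 7 (step 5): P = [2, 5, 6, 7] / [3];  Q = [1, 2, 4, 5] / [3]
  Insert 1 (step 6): P = [1, 5, 6, 7] / [2] / [3];  Q = [1, 2, 4, 5] / [3] / [6]
  Insert 4 (step 7): P = [1, 4, 6, 7] / [2, 5] / [3];  Q = [1, 2, 4, 5] / [3, 7] / [6]
Final shape: (4, 2, 1).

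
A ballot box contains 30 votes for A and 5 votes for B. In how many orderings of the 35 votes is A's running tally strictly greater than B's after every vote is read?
Strict-lead orderings = 231880

Total orderings of the 35 votes with 30 for A: C(35, 30) = 324632. By the Bertrand ballot formula (Cycle Lemma / reflection principle), the number of orderings in which A is strictly ahead of B throughout is (p − q)/(p + q) · C(p + q, p) = (30 − 5)/(30 + 5) · 324632 = 231880.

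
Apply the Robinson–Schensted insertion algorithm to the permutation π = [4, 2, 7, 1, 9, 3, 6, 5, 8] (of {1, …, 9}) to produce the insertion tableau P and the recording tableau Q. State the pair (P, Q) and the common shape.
P = [1, 3, 5, 8] / [2, 6, 9] / [4, 7];  Q = [1, 3, 5, 9] / [2, 6, 7] / [4, 8];  common shape = (4, 3, 2)

Row-insert the values π_1, π_2, … into P one at a time, bumping the leftmost entry strictly greater than the inserted value down to the next row. The recording tableau Q records, in position (i, j), the step at which that cell was added to P.
  Insert 4 (step 1): P = [4];  Q = [1]
  Insert 2 (step 2): P = [2] / [4];  Q = [1] / [2]
  Insert 7 (step 3): P = [2, 7] / [4];  Q = [1, 3] / [2]
  Insert 1 (step 4): P = [1, 7] / [2] / [4];  Q = [1, 3] / [2] / [4]
  Insert 9 (step 5): P = [1, 7, 9] / [2] / [4];  Q = [1, 3, 5] / [2] / [4]
  Insert 3 (step 6): P = [1, 3, 9] / [2, 7] / [4];  Q = [1, 3, 5] / [2, 6] / [4]
  Insert 6 (step 7): P = [1, 3, 6] / [2, 7, 9] / [4];  Q = [1, 3, 5] / [2, 6, 7] / [4]
  Insert 5 (step 8): P = [1, 3, 5] / [2, 6, 9] / [4, 7];  Q = [1, 3, 5] / [2, 6, 7] / [4, 8]
  Insert 8 (step 9): P = [1, 3, 5, 8] / [2, 6, 9] / [4, 7];  Q = [1, 3, 5, 9] / [2, 6, 7] / [4, 8]
Final shape: (4, 3, 2).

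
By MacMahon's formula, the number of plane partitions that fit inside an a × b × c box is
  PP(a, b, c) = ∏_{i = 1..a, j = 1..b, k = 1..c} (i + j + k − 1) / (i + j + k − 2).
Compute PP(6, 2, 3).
PP(6, 2, 3) = 2520

Evaluate the triple product over i = 1..6, j = 1..2, k = 1..3. The factors are (2/1) · (3/2) · (4/3) · (3/2) · (4/3) · (5/4) · (3/2) · (4/3) · … (36 factors total). The numerators and denominators telescope so the product is an integer; carrying out the multiplication exactly gives PP(6, 2, 3) = 2520.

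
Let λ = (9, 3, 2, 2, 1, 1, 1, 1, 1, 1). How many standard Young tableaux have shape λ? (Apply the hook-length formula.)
# SYT of shape (9, 3, 2, 2, 1, 1, 1, 1, 1, 1) = 216038550

Hook-length formula: f^λ = n! / Π hook(c), product over all cells c of the Young diagram. For λ = (9, 3, 2, 2, 1, 1, 1, 1, 1, 1), n = 22 boxes. Hook lengths by row (left-to-right, top-to-bottom): [18, 11, 8, 6, 5, 4, 3, 2, 1]; [11, 4, 1]; [9, 2]; [8, 1]; [6]; [5]; [4]; [3]; [2]; [1]. Product of hooks = 5202778521600. So f^λ = 22! / 5202778521600 = 1124000727777607680000 / 5202778521600 = 216038550.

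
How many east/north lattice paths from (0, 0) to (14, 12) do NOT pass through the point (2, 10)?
Number of paths = 9651694

Total paths from (0, 0) to (14, 12): C(26, 14) = 9657700. Paths through (2, 10): (paths (0, 0) → (2, 10)) × (paths (2, 10) → (14, 12)) = C(12, 2) · C(14, 12) = 66 · 91 = 6006. Avoidance count = 9657700 − 6006 = 9651694.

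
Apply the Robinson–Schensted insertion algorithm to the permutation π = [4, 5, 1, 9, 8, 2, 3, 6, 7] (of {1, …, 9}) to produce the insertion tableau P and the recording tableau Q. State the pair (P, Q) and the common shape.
P = [1, 2, 3, 6, 7] / [4, 5, 8] / [9];  Q = [1, 2, 4, 8, 9] / [3, 5, 7] / [6];  common shape = (5, 3, 1)

Row-insert the values π_1, π_2, … into P one at a time, bumping the leftmost entry strictly greater than the inserted value down to the next row. The recording tableau Q records, in position (i, j), the step at which that cell was added to P.
  Insert 4 (step 1): P = [4];  Q = [1]
  Insert 5 (step 2): P = [4, 5];  Q = [1, 2]
  Insert 1 (step 3): P = [1, 5] / [4];  Q = [1, 2] / [3]
  Insert 9 (step 4): P = [1, 5, 9] / [4];  Q = [1, 2, 4] / [3]
  Insert 8 (step 5): P = [1, 5, 8] / [4, 9];  Q = [1, 2, 4] / [3, 5]
  Insert 2 (step 6): P = [1, 2, 8] / [4, 5] / [9];  Q = [1, 2, 4] / [3, 5] / [6]
  Insert 3 (step 7): P = [1, 2, 3] / [4, 5, 8] / [9];  Q = [1, 2, 4] / [3, 5, 7] / [6]
  Insert 6 (step 8): P = [1, 2, 3, 6] / [4, 5, 8] / [9];  Q = [1, 2, 4, 8] / [3, 5, 7] / [6]
  Insert 7 (step 9): P = [1, 2, 3, 6, 7] / [4, 5, 8] / [9];  Q = [1, 2, 4, 8, 9] / [3, 5, 7] / [6]
Final shape: (5, 3, 1).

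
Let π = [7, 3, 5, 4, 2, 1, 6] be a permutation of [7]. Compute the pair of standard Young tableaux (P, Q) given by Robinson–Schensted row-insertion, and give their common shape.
P = [1, 4, 6] / [2] / [3] / [5] / [7];  Q = [1, 3, 7] / [2] / [4] / [5] / [6];  common shape = (3, 1, 1, 1, 1)

Row-insert the values π_1, π_2, … into P one at a time, bumping the leftmost entry strictly greater than the inserted value down to the next row. The recording tableau Q records, in position (i, j), the step at which that cell was added to P.
  Insert 7 (step 1): P = [7];  Q = [1]
  Insert 3 (step 2): P = [3] / [7];  Q = [1] / [2]
  Insert 5 (step 3): P = [3, 5] / [7];  Q = [1, 3] / [2]
  Insert 4 (step 4): P = [3, 4] / [5] / [7];  Q = [1, 3] / [2] / [4]
  Insert 2 (step 5): P = [2, 4] / [3] / [5] / [7];  Q = [1, 3] / [2] / [4] / [5]
  Insert 1 (step 6): P = [1, 4] / [2] / [3] / [5] / [7];  Q = [1, 3] / [2] / [4] / [5] / [6]
  Insert 6 (step 7): P = [1, 4, 6] / [2] / [3] / [5] / [7];  Q = [1, 3, 7] / [2] / [4] / [5] / [6]
Final shape: (3, 1, 1, 1, 1).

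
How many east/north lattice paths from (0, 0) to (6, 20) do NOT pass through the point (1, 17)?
Number of paths = 229222

Total paths from (0, 0) to (6, 20): C(26, 6) = 230230. Paths through (1, 17): (paths (0, 0) → (1, 17)) × (paths (1, 17) → (6, 20)) = C(18, 1) · C(8, 5) = 18 · 56 = 1008. Avoidance count = 230230 − 1008 = 229222.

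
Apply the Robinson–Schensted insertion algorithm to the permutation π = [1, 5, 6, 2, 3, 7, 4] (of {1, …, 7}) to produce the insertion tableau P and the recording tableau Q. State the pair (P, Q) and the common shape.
P = [1, 2, 3, 4] / [5, 6, 7];  Q = [1, 2, 3, 6] / [4, 5, 7];  common shape = (4, 3)

Row-insert the values π_1, π_2, … into P one at a time, bumping the leftmost entry strictly greater than the inserted value down to the next row. The recording tableau Q records, in position (i, j), the step at which that cell was added to P.
  Insert 1 (step 1): P = [1];  Q = [1]
  Insert 5 (step 2): P = [1, 5];  Q = [1, 2]
  Insert 6 (step 3): P = [1, 5, 6];  Q = [1, 2, 3]
  Insert 2 (step 4): P = [1, 2, 6] / [5];  Q = [1, 2, 3] / [4]
  Insert 3 (step 5): P = [1, 2, 3] / [5, 6];  Q = [1, 2, 3] / [4, 5]
  Insert 7 (step 6): P = [1, 2, 3, 7] / [5, 6];  Q = [1, 2, 3, 6] / [4, 5]
  Insert 4 (step 7): P = [1, 2, 3, 4] / [5, 6, 7];  Q = [1, 2, 3, 6] / [4, 5, 7]
Final shape: (4, 3).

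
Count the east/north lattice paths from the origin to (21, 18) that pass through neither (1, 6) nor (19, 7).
Number of paths = 60727296084

Inclusion–exclusion. Total paths: C(39, 21) = 62359143990. Through P₁: C(7, 1)·C(32, 20) = 1580549880. Through P₂: C(26, 19)·C(13, 2) = 51308400. Since P₁ is strictly southwest of P₂, a monotone path through both must visit P₁ then P₂; paths through both = C(7, 1)·C(19, 18)·C(13, 2) = 10374. Avoid both = 62359143990 − 1580549880 − 51308400 + 10374 = 60727296084.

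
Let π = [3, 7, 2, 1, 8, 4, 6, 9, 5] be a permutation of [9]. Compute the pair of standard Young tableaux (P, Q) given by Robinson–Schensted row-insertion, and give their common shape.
P = [1, 4, 5, 9] / [2, 6, 8] / [3, 7];  Q = [1, 2, 5, 8] / [3, 6, 7] / [4, 9];  common shape = (4, 3, 2)

Row-insert the values π_1, π_2, … into P one at a time, bumping the leftmost entry strictly greater than the inserted value down to the next row. The recording tableau Q records, in position (i, j), the step at which that cell was added to P.
  Insert 3 (step 1): P = [3];  Q = [1]
  Insert 7 (step 2): P = [3, 7];  Q = [1, 2]
  Insert 2 (step 3): P = [2, 7] / [3];  Q = [1, 2] / [3]
  Insert 1 (step 4): P = [1, 7] / [2] / [3];  Q = [1, 2] / [3] / [4]
  Insert 8 (step 5): P = [1, 7, 8] / [2] / [3];  Q = [1, 2, 5] / [3] / [4]
  Insert 4 (step 6): P = [1, 4, 8] / [2, 7] / [3];  Q = [1, 2, 5] / [3, 6] / [4]
  Insert 6 (step 7): P = [1, 4, 6] / [2, 7, 8] / [3];  Q = [1, 2, 5] / [3, 6, 7] / [4]
  Insert 9 (step 8): P = [1, 4, 6, 9] / [2, 7, 8] / [3];  Q = [1, 2, 5, 8] / [3, 6, 7] / [4]
  Insert 5 (step 9): P = [1, 4, 5, 9] / [2, 6, 8] / [3, 7];  Q = [1, 2, 5, 8] / [3, 6, 7] / [4, 9]
Final shape: (4, 3, 2).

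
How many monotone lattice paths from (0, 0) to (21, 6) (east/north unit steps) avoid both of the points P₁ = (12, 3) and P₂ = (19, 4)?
Number of paths = 164620

Inclusion–exclusion. Total paths: C(27, 21) = 296010. Through P₁: C(15, 12)·C(12, 9) = 100100. Through P₂: C(23, 19)·C(4, 2) = 53130. Since P₁ is strictly southwest of P₂, a monotone path through both must visit P₁ then P₂; paths through both = C(15, 12)·C(8, 7)·C(4, 2) = 21840. Avoid both = 296010 − 100100 − 53130 + 21840 = 164620.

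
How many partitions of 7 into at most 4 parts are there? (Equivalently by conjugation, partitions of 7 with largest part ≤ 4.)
p(7, parts ≤ 4) = 11

Partitions of 7 with all parts ≤ 4: 4+3, 4+2+1, 4+1+1+1, 3+3+1, 3+2+2, 3+2+1+1, 3+1+1+1+1, 2+2+2+1, 2+2+1+1+1, 2+1+1+1+1+1, 1+1+1+1+1+1+1. Count = 11.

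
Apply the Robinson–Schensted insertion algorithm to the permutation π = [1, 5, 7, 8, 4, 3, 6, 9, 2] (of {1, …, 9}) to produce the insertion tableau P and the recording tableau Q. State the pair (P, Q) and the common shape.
P = [1, 2, 6, 8, 9] / [3, 7] / [4] / [5];  Q = [1, 2, 3, 4, 8] / [5, 7] / [6] / [9];  common shape = (5, 2, 1, 1)

Row-insert the values π_1, π_2, … into P one at a time, bumping the leftmost entry strictly greater than the inserted value down to the next row. The recording tableau Q records, in position (i, j), the step at which that cell was added to P.
  Insert 1 (step 1): P = [1];  Q = [1]
  Insert 5 (step 2): P = [1, 5];  Q = [1, 2]
  Insert 7 (step 3): P = [1, 5, 7];  Q = [1, 2, 3]
  Insert 8 (step 4): P = [1, 5, 7, 8];  Q = [1, 2, 3, 4]
  Insert 4 (step 5): P = [1, 4, 7, 8] / [5];  Q = [1, 2, 3, 4] / [5]
  Insert 3 (step 6): P = [1, 3, 7, 8] / [4] / [5];  Q = [1, 2, 3, 4] / [5] / [6]
  Insert 6 (step 7): P = [1, 3, 6, 8] / [4, 7] / [5];  Q = [1, 2, 3, 4] / [5, 7] / [6]
  Insert 9 (step 8): P = [1, 3, 6, 8, 9] / [4, 7] / [5];  Q = [1, 2, 3, 4, 8] / [5, 7] / [6]
  Insert 2 (step 9): P = [1, 2, 6, 8, 9] / [3, 7] / [4] / [5];  Q = [1, 2, 3, 4, 8] / [5, 7] / [6] / [9]
Final shape: (5, 2, 1, 1).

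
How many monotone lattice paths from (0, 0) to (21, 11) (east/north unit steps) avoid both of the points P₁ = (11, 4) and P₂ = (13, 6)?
Number of paths = 78099606

Inclusion–exclusion. Total paths: C(32, 21) = 129024480. Through P₁: C(15, 11)·C(17, 10) = 26546520. Through P₂: C(19, 13)·C(13, 8) = 34918884. Since P₁ is strictly southwest of P₂, a monotone path through both must visit P₁ then P₂; paths through both = C(15, 11)·C(4, 2)·C(13, 8) = 10540530. Avoid both = 129024480 − 26546520 − 34918884 + 10540530 = 78099606.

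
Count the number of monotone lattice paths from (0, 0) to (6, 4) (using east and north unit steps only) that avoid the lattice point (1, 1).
Number of paths = 98

Total paths from (0, 0) to (6, 4): C(10, 6) = 210. Paths through (1, 1): (paths (0, 0) → (1, 1)) × (paths (1, 1) → (6, 4)) = C(2, 1) · C(8, 5) = 2 · 56 = 112. Avoidance count = 210 − 112 = 98.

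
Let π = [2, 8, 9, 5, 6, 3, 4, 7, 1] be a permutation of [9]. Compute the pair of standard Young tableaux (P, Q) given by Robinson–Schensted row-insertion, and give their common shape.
P = [1, 3, 4, 7] / [2, 6] / [5, 9] / [8];  Q = [1, 2, 3, 8] / [4, 5] / [6, 7] / [9];  common shape = (4, 2, 2, 1)

Row-insert the values π_1, π_2, … into P one at a time, bumping the leftmost entry strictly greater than the inserted value down to the next row. The recording tableau Q records, in position (i, j), the step at which that cell was added to P.
  Insert 2 (step 1): P = [2];  Q = [1]
  Insert 8 (step 2): P = [2, 8];  Q = [1, 2]
  Insert 9 (step 3): P = [2, 8, 9];  Q = [1, 2, 3]
  Insert 5 (step 4): P = [2, 5, 9] / [8];  Q = [1, 2, 3] / [4]
  Insert 6 (step 5): P = [2, 5, 6] / [8, 9];  Q = [1, 2, 3] / [4, 5]
  Insert 3 (step 6): P = [2, 3, 6] / [5, 9] / [8];  Q = [1, 2, 3] / [4, 5] / [6]
  Insert 4 (step 7): P = [2, 3, 4] / [5, 6] / [8, 9];  Q = [1, 2, 3] / [4, 5] / [6, 7]
  Insert 7 (step 8): P = [2, 3, 4, 7] / [5, 6] / [8, 9];  Q = [1, 2, 3, 8] / [4, 5] / [6, 7]
  Insert 1 (step 9): P = [1, 3, 4, 7] / [2, 6] / [5, 9] / [8];  Q = [1, 2, 3, 8] / [4, 5] / [6, 7] / [9]
Final shape: (4, 2, 2, 1).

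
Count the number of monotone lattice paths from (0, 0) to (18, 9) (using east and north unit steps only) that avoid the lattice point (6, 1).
Number of paths = 3805035

Total paths from (0, 0) to (18, 9): C(27, 18) = 4686825. Paths through (6, 1): (paths (0, 0) → (6, 1)) × (paths (6, 1) → (18, 9)) = C(7, 6) · C(20, 12) = 7 · 125970 = 881790. Avoidance count = 4686825 − 881790 = 3805035.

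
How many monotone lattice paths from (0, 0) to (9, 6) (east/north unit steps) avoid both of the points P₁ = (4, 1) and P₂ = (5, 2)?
Number of paths = 2975

Inclusion–exclusion. Total paths: C(15, 9) = 5005. Through P₁: C(5, 4)·C(10, 5) = 1260. Through P₂: C(7, 5)·C(8, 4) = 1470. Since P₁ is strictly southwest of P₂, a monotone path through both must visit P₁ then P₂; paths through both = C(5, 4)·C(2, 1)·C(8, 4) = 700. Avoid both = 5005 − 1260 − 1470 + 700 = 2975.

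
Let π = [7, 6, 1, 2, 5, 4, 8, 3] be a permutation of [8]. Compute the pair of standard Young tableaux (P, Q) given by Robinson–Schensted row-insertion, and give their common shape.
P = [1, 2, 3, 8] / [4] / [5] / [6] / [7];  Q = [1, 4, 5, 7] / [2] / [3] / [6] / [8];  common shape = (4, 1, 1, 1, 1)

Row-insert the values π_1, π_2, … into P one at a time, bumping the leftmost entry strictly greater than the inserted value down to the next row. The recording tableau Q records, in position (i, j), the step at which that cell was added to P.
  Insert 7 (step 1): P = [7];  Q = [1]
  Insert 6 (step 2): P = [6] / [7];  Q = [1] / [2]
  Insert 1 (step 3): P = [1] / [6] / [7];  Q = [1] / [2] / [3]
  Insert 2 (step 4): P = [1, 2] / [6] / [7];  Q = [1, 4] / [2] / [3]
  Insert 5 (step 5): P = [1, 2, 5] / [6] / [7];  Q = [1, 4, 5] / [2] / [3]
  Insert 4 (step 6): P = [1, 2, 4] / [5] / [6] / [7];  Q = [1, 4, 5] / [2] / [3] / [6]
  Insert 8 (step 7): P = [1, 2, 4, 8] / [5] / [6] / [7];  Q = [1, 4, 5, 7] / [2] / [3] / [6]
  Insert 3 (step 8): P = [1, 2, 3, 8] / [4] / [5] / [6] / [7];  Q = [1, 4, 5, 7] / [2] / [3] / [6] / [8]
Final shape: (4, 1, 1, 1, 1).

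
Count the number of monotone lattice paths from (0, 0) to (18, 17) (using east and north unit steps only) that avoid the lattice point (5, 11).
Number of paths = 4419055074

Total paths from (0, 0) to (18, 17): C(35, 18) = 4537567650. Paths through (5, 11): (paths (0, 0) → (5, 11)) × (paths (5, 11) → (18, 17)) = C(16, 5) · C(19, 13) = 4368 · 27132 = 118512576. Avoidance count = 4537567650 − 118512576 = 4419055074.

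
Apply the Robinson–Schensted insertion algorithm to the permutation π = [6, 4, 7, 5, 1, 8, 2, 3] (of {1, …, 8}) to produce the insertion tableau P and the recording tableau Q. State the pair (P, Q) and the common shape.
P = [1, 2, 3] / [4, 5, 8] / [6, 7];  Q = [1, 3, 6] / [2, 4, 8] / [5, 7];  common shape = (3, 3, 2)

Row-insert the values π_1, π_2, … into P one at a time, bumping the leftmost entry strictly greater than the inserted value down to the next row. The recording tableau Q records, in position (i, j), the step at which that cell was added to P.
  Insert 6 (step 1): P = [6];  Q = [1]
  Insert 4 (step 2): P = [4] / [6];  Q = [1] / [2]
  Insert 7 (step 3): P = [4, 7] / [6];  Q = [1, 3] / [2]
  Insert 5 (step 4): P = [4, 5] / [6, 7];  Q = [1, 3] / [2, 4]
  Insert 1 (step 5): P = [1, 5] / [4, 7] / [6];  Q = [1, 3] / [2, 4] / [5]
  Insert 8 (step 6): P = [1, 5, 8] / [4, 7] / [6];  Q = [1, 3, 6] / [2, 4] / [5]
  Insert 2 (step 7): P = [1, 2, 8] / [4, 5] / [6, 7];  Q = [1, 3, 6] / [2, 4] / [5, 7]
  Insert 3 (step 8): P = [1, 2, 3] / [4, 5, 8] / [6, 7];  Q = [1, 3, 6] / [2, 4, 8] / [5, 7]
Final shape: (3, 3, 2).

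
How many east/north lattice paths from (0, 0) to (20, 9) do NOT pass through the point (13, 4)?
Number of paths = 8130045

Total paths from (0, 0) to (20, 9): C(29, 20) = 10015005. Paths through (13, 4): (paths (0, 0) → (13, 4)) × (paths (13, 4) → (20, 9)) = C(17, 13) · C(12, 7) = 2380 · 792 = 1884960. Avoidance count = 10015005 − 1884960 = 8130045.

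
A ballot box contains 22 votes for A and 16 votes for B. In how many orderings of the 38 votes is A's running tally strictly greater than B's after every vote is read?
Strict-lead orderings = 3511574910

Total orderings of the 38 votes with 22 for A: C(38, 22) = 22239974430. By the Bertrand ballot formula (Cycle Lemma / reflection principle), the number of orderings in which A is strictly ahead of B throughout is (p − q)/(p + q) · C(p + q, p) = (22 − 16)/(22 + 16) · 22239974430 = 3511574910.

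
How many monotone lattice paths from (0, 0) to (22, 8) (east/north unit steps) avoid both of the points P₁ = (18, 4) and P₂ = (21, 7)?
Number of paths = 3265395

Inclusion–exclusion. Total paths: C(30, 22) = 5852925. Through P₁: C(22, 18)·C(8, 4) = 512050. Through P₂: C(28, 21)·C(2, 1) = 2368080. Since P₁ is strictly southwest of P₂, a monotone path through both must visit P₁ then P₂; paths through both = C(22, 18)·C(6, 3)·C(2, 1) = 292600. Avoid both = 5852925 − 512050 − 2368080 + 292600 = 3265395.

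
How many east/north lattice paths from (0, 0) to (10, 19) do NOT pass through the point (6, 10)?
Number of paths = 14304290

Total paths from (0, 0) to (10, 19): C(29, 10) = 20030010. Paths through (6, 10): (paths (0, 0) → (6, 10)) × (paths (6, 10) → (10, 19)) = C(16, 6) · C(13, 4) = 8008 · 715 = 5725720. Avoidance count = 20030010 − 5725720 = 14304290.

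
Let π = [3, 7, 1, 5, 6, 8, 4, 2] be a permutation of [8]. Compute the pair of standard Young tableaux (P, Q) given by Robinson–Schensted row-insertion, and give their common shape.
P = [1, 2, 6, 8] / [3, 4] / [5] / [7];  Q = [1, 2, 5, 6] / [3, 4] / [7] / [8];  common shape = (4, 2, 1, 1)

Row-insert the values π_1, π_2, … into P one at a time, bumping the leftmost entry strictly greater than the inserted value down to the next row. The recording tableau Q records, in position (i, j), the step at which that cell was added to P.
  Insert 3 (step 1): P = [3];  Q = [1]
  Insert 7 (step 2): P = [3, 7];  Q = [1, 2]
  Insert 1 (step 3): P = [1, 7] / [3];  Q = [1, 2] / [3]
  Insert 5 (step 4): P = [1, 5] / [3, 7];  Q = [1, 2] / [3, 4]
  Insert 6 (step 5): P = [1, 5, 6] / [3, 7];  Q = [1, 2, 5] / [3, 4]
  Insert 8 (step 6): P = [1, 5, 6, 8] / [3, 7];  Q = [1, 2, 5, 6] / [3, 4]
  Insert 4 (step 7): P = [1, 4, 6, 8] / [3, 5] / [7];  Q = [1, 2, 5, 6] / [3, 4] / [7]
  Insert 2 (step 8): P = [1, 2, 6, 8] / [3, 4] / [5] / [7];  Q = [1, 2, 5, 6] / [3, 4] / [7] / [8]
Final shape: (4, 2, 1, 1).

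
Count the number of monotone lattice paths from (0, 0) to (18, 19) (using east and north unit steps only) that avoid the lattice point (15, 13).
Number of paths = 14527490460

Total paths from (0, 0) to (18, 19): C(37, 18) = 17672631900. Paths through (15, 13): (paths (0, 0) → (15, 13)) × (paths (15, 13) → (18, 19)) = C(28, 15) · C(9, 3) = 37442160 · 84 = 3145141440. Avoidance count = 17672631900 − 3145141440 = 14527490460.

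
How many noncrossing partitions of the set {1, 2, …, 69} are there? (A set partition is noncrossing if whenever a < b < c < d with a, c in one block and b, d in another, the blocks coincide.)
C_69 = 337485502510215975556783793455058624700

These noncrossing partitions are counted by the Catalan number C_n = (1/(n + 1)) · C(2n, n). For n = 69: C_69 = (1/70) · C(138, 69) = 23623985175715118288974865541854103729000/70 = 337485502510215975556783793455058624700.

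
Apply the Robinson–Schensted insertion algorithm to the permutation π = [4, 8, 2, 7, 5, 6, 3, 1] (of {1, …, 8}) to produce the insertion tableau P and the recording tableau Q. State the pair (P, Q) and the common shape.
P = [1, 3, 6] / [2, 5] / [4] / [7] / [8];  Q = [1, 2, 6] / [3, 4] / [5] / [7] / [8];  common shape = (3, 2, 1, 1, 1)

Row-insert the values π_1, π_2, … into P one at a time, bumping the leftmost entry strictly greater than the inserted value down to the next row. The recording tableau Q records, in position (i, j), the step at which that cell was added to P.
  Insert 4 (step 1): P = [4];  Q = [1]
  Insert 8 (step 2): P = [4, 8];  Q = [1, 2]
  Insert 2 (step 3): P = [2, 8] / [4];  Q = [1, 2] / [3]
  Insert 7 (step 4): P = [2, 7] / [4, 8];  Q = [1, 2] / [3, 4]
  Insert 5 (step 5): P = [2, 5] / [4, 7] / [8];  Q = [1, 2] / [3, 4] / [5]
  Insert 6 (step 6): P = [2, 5, 6] / [4, 7] / [8];  Q = [1, 2, 6] / [3, 4] / [5]
  Insert 3 (step 7): P = [2, 3, 6] / [4, 5] / [7] / [8];  Q = [1, 2, 6] / [3, 4] / [5] / [7]
  Insert 1 (step 8): P = [1, 3, 6] / [2, 5] / [4] / [7] / [8];  Q = [1, 2, 6] / [3, 4] / [5] / [7] / [8]
Final shape: (3, 2, 1, 1, 1).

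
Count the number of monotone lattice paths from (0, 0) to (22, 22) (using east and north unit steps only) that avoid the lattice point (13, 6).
Number of paths = 2048668966020

Total paths from (0, 0) to (22, 22): C(44, 22) = 2104098963720. Paths through (13, 6): (paths (0, 0) → (13, 6)) × (paths (13, 6) → (22, 22)) = C(19, 13) · C(25, 9) = 27132 · 2042975 = 55429997700. Avoidance count = 2104098963720 − 55429997700 = 2048668966020.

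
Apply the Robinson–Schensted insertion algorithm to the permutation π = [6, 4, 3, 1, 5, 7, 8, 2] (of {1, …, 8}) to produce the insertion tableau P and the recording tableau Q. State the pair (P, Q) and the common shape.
P = [1, 2, 7, 8] / [3, 5] / [4] / [6];  Q = [1, 5, 6, 7] / [2, 8] / [3] / [4];  common shape = (4, 2, 1, 1)

Row-insert the values π_1, π_2, … into P one at a time, bumping the leftmost entry strictly greater than the inserted value down to the next row. The recording tableau Q records, in position (i, j), the step at which that cell was added to P.
  Insert 6 (step 1): P = [6];  Q = [1]
  Insert 4 (step 2): P = [4] / [6];  Q = [1] / [2]
  Insert 3 (step 3): P = [3] / [4] / [6];  Q = [1] / [2] / [3]
  Insert 1 (step 4): P = [1] / [3] / [4] / [6];  Q = [1] / [2] / [3] / [4]
  Insert 5 (step 5): P = [1, 5] / [3] / [4] / [6];  Q = [1, 5] / [2] / [3] / [4]
  Insert 7 (step 6): P = [1, 5, 7] / [3] / [4] / [6];  Q = [1, 5, 6] / [2] / [3] / [4]
  Insert 8 (step 7): P = [1, 5, 7, 8] / [3] / [4] / [6];  Q = [1, 5, 6, 7] / [2] / [3] / [4]
  Insert 2 (step 8): P = [1, 2, 7, 8] / [3, 5] / [4] / [6];  Q = [1, 5, 6, 7] / [2, 8] / [3] / [4]
Final shape: (4, 2, 1, 1).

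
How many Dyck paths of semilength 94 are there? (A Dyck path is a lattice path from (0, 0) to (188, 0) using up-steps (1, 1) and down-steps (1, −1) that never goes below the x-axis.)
C_94 = 239993345518077005168915776623476723006280827488229600

These Dyck paths are counted by the Catalan number C_n = (1/(n + 1)) · C(2n, n). For n = 94: C_94 = (1/95) · C(188, 94) = 22799367824217315491046998779230288685596678611381812000/95 = 239993345518077005168915776623476723006280827488229600.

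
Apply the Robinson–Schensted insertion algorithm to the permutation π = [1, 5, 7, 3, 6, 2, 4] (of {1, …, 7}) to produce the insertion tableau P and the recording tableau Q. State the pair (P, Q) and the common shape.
P = [1, 2, 4] / [3, 6] / [5, 7];  Q = [1, 2, 3] / [4, 5] / [6, 7];  common shape = (3, 2, 2)

Row-insert the values π_1, π_2, … into P one at a time, bumping the leftmost entry strictly greater than the inserted value down to the next row. The recording tableau Q records, in position (i, j), the step at which that cell was added to P.
  Insert 1 (step 1): P = [1];  Q = [1]
  Insert 5 (step 2): P = [1, 5];  Q = [1, 2]
  Insert 7 (step 3): P = [1, 5, 7];  Q = [1, 2, 3]
  Insert 3 (step 4): P = [1, 3, 7] / [5];  Q = [1, 2, 3] / [4]
  Insert 6 (step 5): P = [1, 3, 6] / [5, 7];  Q = [1, 2, 3] / [4, 5]
  Insert 2 (step 6): P = [1, 2, 6] / [3, 7] / [5];  Q = [1, 2, 3] / [4, 5] / [6]
  Insert 4 (step 7): P = [1, 2, 4] / [3, 6] / [5, 7];  Q = [1, 2, 3] / [4, 5] / [6, 7]
Final shape: (3, 2, 2).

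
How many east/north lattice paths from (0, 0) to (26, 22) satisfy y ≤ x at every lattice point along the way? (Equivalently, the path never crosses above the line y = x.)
Number of paths = 5071418015120

By the reflection principle (André's argument), the number of monotone paths to (26, 22) with n ≤ m that never go above y = x is C(48, 26) − C(48, 27) = 27385657281648 − 22314239266528 = 5071418015120.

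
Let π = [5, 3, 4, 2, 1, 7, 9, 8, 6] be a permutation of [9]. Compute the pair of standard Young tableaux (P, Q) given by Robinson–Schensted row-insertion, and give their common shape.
P = [1, 4, 6, 8] / [2, 7] / [3, 9] / [5];  Q = [1, 3, 6, 7] / [2, 8] / [4, 9] / [5];  common shape = (4, 2, 2, 1)

Row-insert the values π_1, π_2, … into P one at a time, bumping the leftmost entry strictly greater than the inserted value down to the next row. The recording tableau Q records, in position (i, j), the step at which that cell was added to P.
  Insert 5 (step 1): P = [5];  Q = [1]
  Insert 3 (step 2): P = [3] / [5];  Q = [1] / [2]
  Insert 4 (step 3): P = [3, 4] / [5];  Q = [1, 3] / [2]
  Insert 2 (step 4): P = [2, 4] / [3] / [5];  Q = [1, 3] / [2] / [4]
  Insert 1 (step 5): P = [1, 4] / [2] / [3] / [5];  Q = [1, 3] / [2] / [4] / [5]
  Insert 7 (step 6): P = [1, 4, 7] / [2] / [3] / [5];  Q = [1, 3, 6] / [2] / [4] / [5]
  Insert 9 (step 7): P = [1, 4, 7, 9] / [2] / [3] / [5];  Q = [1, 3, 6, 7] / [2] / [4] / [5]
  Insert 8 (step 8): P = [1, 4, 7, 8] / [2, 9] / [3] / [5];  Q = [1, 3, 6, 7] / [2, 8] / [4] / [5]
  Insert 6 (step 9): P = [1, 4, 6, 8] / [2, 7] / [3, 9] / [5];  Q = [1, 3, 6, 7] / [2, 8] / [4, 9] / [5]
Final shape: (4, 2, 2, 1).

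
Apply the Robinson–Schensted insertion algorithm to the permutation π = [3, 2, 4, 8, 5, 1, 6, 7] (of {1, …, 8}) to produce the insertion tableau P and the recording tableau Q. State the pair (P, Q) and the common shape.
P = [1, 4, 5, 6, 7] / [2, 8] / [3];  Q = [1, 3, 4, 7, 8] / [2, 5] / [6];  common shape = (5, 2, 1)

Row-insert the values π_1, π_2, … into P one at a time, bumping the leftmost entry strictly greater than the inserted value down to the next row. The recording tableau Q records, in position (i, j), the step at which that cell was added to P.
  Insert 3 (step 1): P = [3];  Q = [1]
  Insert 2 (step 2): P = [2] / [3];  Q = [1] / [2]
  Insert 4 (step 3): P = [2, 4] / [3];  Q = [1, 3] / [2]
  Insert 8 (step 4): P = [2, 4, 8] / [3];  Q = [1, 3, 4] / [2]
  Insert 5 (step 5): P = [2, 4, 5] / [3, 8];  Q = [1, 3, 4] / [2, 5]
  Insert 1 (step 6): P = [1, 4, 5] / [2, 8] / [3];  Q = [1, 3, 4] / [2, 5] / [6]
  Insert 6 (step 7): P = [1, 4, 5, 6] / [2, 8] / [3];  Q = [1, 3, 4, 7] / [2, 5] / [6]
  Insert 7 (step 8): P = [1, 4, 5, 6, 7] / [2, 8] / [3];  Q = [1, 3, 4, 7, 8] / [2, 5] / [6]
Final shape: (5, 2, 1).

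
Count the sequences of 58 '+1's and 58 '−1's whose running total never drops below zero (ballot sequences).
C_58 = 104088460289122304033498318812080

These ballot sequences are counted by the Catalan number C_n = (1/(n + 1)) · C(2n, n). For n = 58: C_58 = (1/59) · C(116, 58) = 6141219157058215937976400809912720/59 = 104088460289122304033498318812080.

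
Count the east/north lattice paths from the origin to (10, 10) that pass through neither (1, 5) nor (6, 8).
Number of paths = 132739

Inclusion–exclusion. Total paths: C(20, 10) = 184756. Through P₁: C(6, 1)·C(14, 9) = 12012. Through P₂: C(14, 6)·C(6, 4) = 45045. Since P₁ is strictly southwest of P₂, a monotone path through both must visit P₁ then P₂; paths through both = C(6, 1)·C(8, 5)·C(6, 4) = 5040. Avoid both = 184756 − 12012 − 45045 + 5040 = 132739.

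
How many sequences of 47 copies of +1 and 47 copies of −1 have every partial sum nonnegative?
C_47 = 33868773757191046886429490

These ballot sequences are counted by the Catalan number C_n = (1/(n + 1)) · C(2n, n). For n = 47: C_47 = (1/48) · C(94, 47) = 1625701140345170250548615520/48 = 33868773757191046886429490.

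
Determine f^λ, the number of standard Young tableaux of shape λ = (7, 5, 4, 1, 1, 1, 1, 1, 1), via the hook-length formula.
# SYT of shape (7, 5, 4, 1, 1, 1, 1, 1, 1) = 896251356

Hook-length formula: f^λ = n! / Π hook(c), product over all cells c of the Young diagram. For λ = (7, 5, 4, 1, 1, 1, 1, 1, 1), n = 22 boxes. Hook lengths by row (left-to-right, top-to-bottom): [15, 8, 7, 6, 4, 2, 1]; [12, 5, 4, 3, 1]; [10, 3, 2, 1]; [6]; [5]; [4]; [3]; [2]; [1]. Product of hooks = 1254113280000. So f^λ = 22! / 1254113280000 = 1124000727777607680000 / 1254113280000 = 896251356.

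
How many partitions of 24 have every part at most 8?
p(24, parts ≤ 8) = 919

Use the recurrence p(n, m) = p(n, m−1) + p(n−m, m): either the largest part is < m (count p(n, m−1)) or the largest part is exactly m (remove one copy of m, count p(n−m, m)). With p(0, ·) = 1 this gives p(24, parts ≤ 8) = 919. (By conjugating Young diagrams, this also counts partitions of 24 into at most 8 parts.)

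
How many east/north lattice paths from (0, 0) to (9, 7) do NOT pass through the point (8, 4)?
Number of paths = 9460

Total paths from (0, 0) to (9, 7): C(16, 9) = 11440. Paths through (8, 4): (paths (0, 0) → (8, 4)) × (paths (8, 4) → (9, 7)) = C(12, 8) · C(4, 1) = 495 · 4 = 1980. Avoidance count = 11440 − 1980 = 9460.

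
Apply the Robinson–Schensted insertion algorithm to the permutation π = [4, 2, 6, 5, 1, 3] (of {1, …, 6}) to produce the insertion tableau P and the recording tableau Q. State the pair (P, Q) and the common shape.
P = [1, 3] / [2, 5] / [4, 6];  Q = [1, 3] / [2, 4] / [5, 6];  common shape = (2, 2, 2)

Row-insert the values π_1, π_2, … into P one at a time, bumping the leftmost entry strictly greater than the inserted value down to the next row. The recording tableau Q records, in position (i, j), the step at which that cell was added to P.
  Insert 4 (step 1): P = [4];  Q = [1]
  Insert 2 (step 2): P = [2] / [4];  Q = [1] / [2]
  Insert 6 (step 3): P = [2, 6] / [4];  Q = [1, 3] / [2]
  Insert 5 (step 4): P = [2, 5] / [4, 6];  Q = [1, 3] / [2, 4]
  Insert 1 (step 5): P = [1, 5] / [2, 6] / [4];  Q = [1, 3] / [2, 4] / [5]
  Insert 3 (step 6): P = [1, 3] / [2, 5] / [4, 6];  Q = [1, 3] / [2, 4] / [5, 6]
Final shape: (2, 2, 2).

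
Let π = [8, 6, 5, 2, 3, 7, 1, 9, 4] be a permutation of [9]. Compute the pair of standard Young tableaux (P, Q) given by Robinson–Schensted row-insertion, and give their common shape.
P = [1, 3, 4, 9] / [2, 7] / [5] / [6] / [8];  Q = [1, 5, 6, 8] / [2, 9] / [3] / [4] / [7];  common shape = (4, 2, 1, 1, 1)

Row-insert the values π_1, π_2, … into P one at a time, bumping the leftmost entry strictly greater than the inserted value down to the next row. The recording tableau Q records, in position (i, j), the step at which that cell was added to P.
  Insert 8 (step 1): P = [8];  Q = [1]
  Insert 6 (step 2): P = [6] / [8];  Q = [1] / [2]
  Insert 5 (step 3): P = [5] / [6] / [8];  Q = [1] / [2] / [3]
  Insert 2 (step 4): P = [2] / [5] / [6] / [8];  Q = [1] / [2] / [3] / [4]
  Insert 3 (step 5): P = [2, 3] / [5] / [6] / [8];  Q = [1, 5] / [2] / [3] / [4]
  Insert 7 (step 6): P = [2, 3, 7] / [5] / [6] / [8];  Q = [1, 5, 6] / [2] / [3] / [4]
  Insert 1 (step 7): P = [1, 3, 7] / [2] / [5] / [6] / [8];  Q = [1, 5, 6] / [2] / [3] / [4] / [7]
  Insert 9 (step 8): P = [1, 3, 7, 9] / [2] / [5] / [6] / [8];  Q = [1, 5, 6, 8] / [2] / [3] / [4] / [7]
  Insert 4 (step 9): P = [1, 3, 4, 9] / [2, 7] / [5] / [6] / [8];  Q = [1, 5, 6, 8] / [2, 9] / [3] / [4] / [7]
Final shape: (4, 2, 1, 1, 1).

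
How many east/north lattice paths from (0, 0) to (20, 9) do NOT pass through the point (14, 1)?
Number of paths = 9969960

Total paths from (0, 0) to (20, 9): C(29, 20) = 10015005. Paths through (14, 1): (paths (0, 0) → (14, 1)) × (paths (14, 1) → (20, 9)) = C(15, 14) · C(14, 6) = 15 · 3003 = 45045. Avoidance count = 10015005 − 45045 = 9969960.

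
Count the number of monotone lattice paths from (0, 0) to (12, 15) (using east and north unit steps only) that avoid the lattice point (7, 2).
Number of paths = 17075412

Total paths from (0, 0) to (12, 15): C(27, 12) = 17383860. Paths through (7, 2): (paths (0, 0) → (7, 2)) × (paths (7, 2) → (12, 15)) = C(9, 7) · C(18, 5) = 36 · 8568 = 308448. Avoidance count = 17383860 − 308448 = 17075412.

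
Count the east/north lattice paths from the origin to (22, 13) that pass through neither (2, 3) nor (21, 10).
Number of paths = 1024790990

Inclusion–exclusion. Total paths: C(35, 22) = 1476337800. Through P₁: C(5, 2)·C(30, 20) = 300450150. Through P₂: C(31, 21)·C(4, 1) = 177408660. Since P₁ is strictly southwest of P₂, a monotone path through both must visit P₁ then P₂; paths through both = C(5, 2)·C(26, 19)·C(4, 1) = 26312000. Avoid both = 1476337800 − 300450150 − 177408660 + 26312000 = 1024790990.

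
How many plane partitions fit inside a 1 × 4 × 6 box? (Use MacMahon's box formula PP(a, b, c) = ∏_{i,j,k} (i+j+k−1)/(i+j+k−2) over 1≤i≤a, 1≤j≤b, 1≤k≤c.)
PP(1, 4, 6) = 210

Evaluate the triple product over i = 1..1, j = 1..4, k = 1..6. The factors are (2/1) · (3/2) · (4/3) · (5/4) · (6/5) · (7/6) · (3/2) · (4/3) · … (24 factors total). The numerators and denominators telescope so the product is an integer; carrying out the multiplication exactly gives PP(1, 4, 6) = 210.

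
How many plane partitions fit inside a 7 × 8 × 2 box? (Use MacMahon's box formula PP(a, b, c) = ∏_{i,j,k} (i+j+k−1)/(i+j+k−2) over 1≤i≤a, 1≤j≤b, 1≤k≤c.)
PP(7, 8, 2) = 9202050

Evaluate the triple product over i = 1..7, j = 1..8, k = 1..2. The factors are (2/1) · (3/2) · (3/2) · (4/3) · (4/3) · (5/4) · (5/4) · (6/5) · … (112 factors total). The numerators and denominators telescope so the product is an integer; carrying out the multiplication exactly gives PP(7, 8, 2) = 9202050.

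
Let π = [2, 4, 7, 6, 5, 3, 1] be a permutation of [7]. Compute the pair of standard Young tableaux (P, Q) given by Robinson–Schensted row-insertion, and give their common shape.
P = [1, 3, 5] / [2] / [4] / [6] / [7];  Q = [1, 2, 3] / [4] / [5] / [6] / [7];  common shape = (3, 1, 1, 1, 1)

Row-insert the values π_1, π_2, … into P one at a time, bumping the leftmost entry strictly greater than the inserted value down to the next row. The recording tableau Q records, in position (i, j), the step at which that cell was added to P.
  Insert 2 (step 1): P = [2];  Q = [1]
  Insert 4 (step 2): P = [2, 4];  Q = [1, 2]
  Insert 7 (step 3): P = [2, 4, 7];  Q = [1, 2, 3]
  Insert 6 (step 4): P = [2, 4, 6] / [7];  Q = [1, 2, 3] / [4]
  Insert 5 (step 5): P = [2, 4, 5] / [6] / [7];  Q = [1, 2, 3] / [4] / [5]
  Insert 3 (step 6): P = [2, 3, 5] / [4] / [6] / [7];  Q = [1, 2, 3] / [4] / [5] / [6]
  Insert 1 (step 7): P = [1, 3, 5] / [2] / [4] / [6] / [7];  Q = [1, 2, 3] / [4] / [5] / [6] / [7]
Final shape: (3, 1, 1, 1, 1).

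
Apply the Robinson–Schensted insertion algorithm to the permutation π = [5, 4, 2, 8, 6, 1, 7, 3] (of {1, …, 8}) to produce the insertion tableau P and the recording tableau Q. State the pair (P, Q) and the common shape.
P = [1, 3, 7] / [2, 6] / [4, 8] / [5];  Q = [1, 4, 7] / [2, 5] / [3, 8] / [6];  common shape = (3, 2, 2, 1)

Row-insert the values π_1, π_2, … into P one at a time, bumping the leftmost entry strictly greater than the inserted value down to the next row. The recording tableau Q records, in position (i, j), the step at which that cell was added to P.
  Insert 5 (step 1): P = [5];  Q = [1]
  Insert 4 (step 2): P = [4] / [5];  Q = [1] / [2]
  Insert 2 (step 3): P = [2] / [4] / [5];  Q = [1] / [2] / [3]
  Insert 8 (step 4): P = [2, 8] / [4] / [5];  Q = [1, 4] / [2] / [3]
  Insert 6 (step 5): P = [2, 6] / [4, 8] / [5];  Q = [1, 4] / [2, 5] / [3]
  Insert 1 (step 6): P = [1, 6] / [2, 8] / [4] / [5];  Q = [1, 4] / [2, 5] / [3] / [6]
  Insert 7 (step 7): P = [1, 6, 7] / [2, 8] / [4] / [5];  Q = [1, 4, 7] / [2, 5] / [3] / [6]
  Insert 3 (step 8): P = [1, 3, 7] / [2, 6] / [4, 8] / [5];  Q = [1, 4, 7] / [2, 5] / [3, 8] / [6]
Final shape: (3, 2, 2, 1).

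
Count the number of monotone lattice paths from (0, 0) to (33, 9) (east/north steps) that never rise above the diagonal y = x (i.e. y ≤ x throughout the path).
Number of paths = 327861625

By the reflection principle (André's argument), the number of monotone paths to (33, 9) with n ≤ m that never go above y = x is C(42, 33) − C(42, 34) = 445891810 − 118030185 = 327861625.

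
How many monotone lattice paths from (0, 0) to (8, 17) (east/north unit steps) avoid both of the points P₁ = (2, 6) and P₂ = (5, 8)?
Number of paths = 513507

Inclusion–exclusion. Total paths: C(25, 8) = 1081575. Through P₁: C(8, 2)·C(17, 6) = 346528. Through P₂: C(13, 5)·C(12, 3) = 283140. Since P₁ is strictly southwest of P₂, a monotone path through both must visit P₁ then P₂; paths through both = C(8, 2)·C(5, 3)·C(12, 3) = 61600. Avoid both = 1081575 − 346528 − 283140 + 61600 = 513507.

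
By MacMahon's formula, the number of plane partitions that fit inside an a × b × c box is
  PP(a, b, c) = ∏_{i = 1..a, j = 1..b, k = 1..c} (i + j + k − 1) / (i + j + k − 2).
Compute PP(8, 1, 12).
PP(8, 1, 12) = 125970

Evaluate the triple product over i = 1..8, j = 1..1, k = 1..12. The factors are (2/1) · (3/2) · (4/3) · (5/4) · (6/5) · (7/6) · (8/7) · (9/8) · … (96 factors total). The numerators and denominators telescope so the product is an integer; carrying out the multiplication exactly gives PP(8, 1, 12) = 125970.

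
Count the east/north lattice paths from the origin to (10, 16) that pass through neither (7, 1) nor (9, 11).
Number of paths = 4300615

Inclusion–exclusion. Total paths: C(26, 10) = 5311735. Through P₁: C(8, 7)·C(18, 3) = 6528. Through P₂: C(20, 9)·C(6, 1) = 1007760. Since P₁ is strictly southwest of P₂, a monotone path through both must visit P₁ then P₂; paths through both = C(8, 7)·C(12, 2)·C(6, 1) = 3168. Avoid both = 5311735 − 6528 − 1007760 + 3168 = 4300615.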